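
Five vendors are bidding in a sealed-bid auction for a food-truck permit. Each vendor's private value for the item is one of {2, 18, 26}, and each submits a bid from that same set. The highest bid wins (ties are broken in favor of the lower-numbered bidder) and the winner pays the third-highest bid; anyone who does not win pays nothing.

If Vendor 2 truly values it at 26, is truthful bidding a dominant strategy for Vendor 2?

Yes

Check each profile of the others' bids and compare truth against every alternative bid.
Others bid (2, 2, 2, 26): truth gives 24, best alternative gives 0.
Others bid (2, 2, 26, 2): truth gives 24, best alternative gives 0.
Others bid (2, 26, 2, 2): truth gives 24, best alternative gives 0.
Others bid (18, 2, 2, 2): truth gives 24, best alternative gives 0.
Others bid (2, 2, 18, 26): truth gives 8, best alternative gives 0.
Others bid (2, 2, 26, 18): truth gives 8, best alternative gives 0.
(Remaining 75 profiles checked similarly; truth is weakly best in each.)
In every case the truthful bid is at least as good as any alternative, so it is a dominant strategy.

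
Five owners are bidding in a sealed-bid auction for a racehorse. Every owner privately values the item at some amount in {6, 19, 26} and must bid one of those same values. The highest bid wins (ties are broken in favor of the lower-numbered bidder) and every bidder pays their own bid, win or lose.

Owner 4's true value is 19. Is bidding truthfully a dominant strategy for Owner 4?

No

Consider the case where Owner 1 bids 6, Owner 2 bids 6, Owner 3 bids 6 and Owner 5 bids 26.
Truthful bid 19: loses but pays 19, utility -19.
Bid 6 instead: loses but pays 6, utility -6.
Since -6 > -19, bidding 6 is strictly better here, so truthful bidding is not dominant.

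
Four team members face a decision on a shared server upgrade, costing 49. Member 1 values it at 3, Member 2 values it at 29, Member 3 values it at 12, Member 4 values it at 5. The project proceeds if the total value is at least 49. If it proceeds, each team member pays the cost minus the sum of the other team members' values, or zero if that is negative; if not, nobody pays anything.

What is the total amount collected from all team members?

49

Total value 49 ≥ cost 49, so it is built.
Member 1: others sum to 46; max(0, 49 - 46) = 3.
Member 2: others sum to 20; max(0, 49 - 20) = 29.
Member 3: others sum to 37; max(0, 49 - 37) = 12.
Member 4: others sum to 44; max(0, 49 - 44) = 5.
Total collected = 3 + 29 + 12 + 5 = 49.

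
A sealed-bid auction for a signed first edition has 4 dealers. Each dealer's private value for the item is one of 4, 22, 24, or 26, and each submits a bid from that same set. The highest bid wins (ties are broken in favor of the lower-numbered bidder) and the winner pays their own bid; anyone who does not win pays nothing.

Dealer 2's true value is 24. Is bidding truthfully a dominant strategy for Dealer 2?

Consider the case where Dealer 1 bids 4, Dealer 3 bids 4 and Dealer 4 bids 4.
Truthful bid 24: wins, pays 24, utility 24 - 24 = 0.
Bid 22 instead: wins, pays 22, utility 24 - 22 = 2.
Since 2 > 0, bidding 22 is strictly better here, so truthful bidding is not dominant.

No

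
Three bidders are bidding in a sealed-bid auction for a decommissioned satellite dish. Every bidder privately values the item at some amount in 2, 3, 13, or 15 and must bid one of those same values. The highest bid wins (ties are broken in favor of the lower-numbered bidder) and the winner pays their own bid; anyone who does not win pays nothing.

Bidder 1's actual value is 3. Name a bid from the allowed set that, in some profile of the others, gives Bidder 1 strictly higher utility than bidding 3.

Suppose Bidder 2 bids 2 and Bidder 3 bids 2.
Bid 3: wins, pays 3, utility 3 - 3 = 0.
Bid 2: wins, pays 2, utility 3 - 2 = 1.
So bidding 2 beats truth here (1 > 0).

2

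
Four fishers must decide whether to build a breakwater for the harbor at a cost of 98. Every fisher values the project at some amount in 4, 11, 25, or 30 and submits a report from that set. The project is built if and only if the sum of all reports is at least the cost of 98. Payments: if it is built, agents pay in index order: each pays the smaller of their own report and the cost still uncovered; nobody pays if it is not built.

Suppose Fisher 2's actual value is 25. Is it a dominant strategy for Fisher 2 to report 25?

No

Consider the case where Fisher 1 reports 30, Fisher 3 reports 30 and Fisher 4 reports 30.
Truthful report 25: project built, pays 25, utility 25 - 25 = 0.
Report 11 instead: project built, pays 11, utility 25 - 11 = 14.
Since 14 > 0, reporting 11 is strictly better here, so truthful reporting is not dominant.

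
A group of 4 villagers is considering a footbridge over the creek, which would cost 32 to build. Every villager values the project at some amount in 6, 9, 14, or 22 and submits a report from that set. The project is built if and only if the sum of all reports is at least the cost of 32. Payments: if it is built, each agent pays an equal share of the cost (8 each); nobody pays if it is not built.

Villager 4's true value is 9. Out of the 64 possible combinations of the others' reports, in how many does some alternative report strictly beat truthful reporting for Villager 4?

4

Others report (6, 6, 6): truth gives 0; report 14 gives 1 > 0. Violating.
Others report (6, 6, 9): truth gives 0; report 14 gives 1 > 0. Violating.
Others report (6, 9, 6): truth gives 0; report 14 gives 1 > 0. Violating.
Others report (9, 6, 6): truth gives 0; report 14 gives 1 > 0. Violating.
Others report (6, 6, 14): truth gives 1; no alternative beats it.
Others report (6, 6, 22): truth gives 1; no alternative beats it.
(Checking all 64 profiles: 4 have a profitable deviation, 60 do not.)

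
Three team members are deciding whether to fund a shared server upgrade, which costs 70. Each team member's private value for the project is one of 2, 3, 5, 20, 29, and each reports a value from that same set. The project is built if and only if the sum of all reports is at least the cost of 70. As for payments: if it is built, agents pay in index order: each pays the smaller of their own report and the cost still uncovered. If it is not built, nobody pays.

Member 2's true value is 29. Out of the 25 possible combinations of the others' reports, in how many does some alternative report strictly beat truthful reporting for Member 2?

Others report (29, 29): truth gives 0; report 20 gives 9 > 0. Violating.
Others report (2, 2): truth gives 0; no alternative beats it.
Others report (2, 3): truth gives 0; no alternative beats it.
(Checking all 25 profiles: 1 has a profitable deviation, 24 do not.)

1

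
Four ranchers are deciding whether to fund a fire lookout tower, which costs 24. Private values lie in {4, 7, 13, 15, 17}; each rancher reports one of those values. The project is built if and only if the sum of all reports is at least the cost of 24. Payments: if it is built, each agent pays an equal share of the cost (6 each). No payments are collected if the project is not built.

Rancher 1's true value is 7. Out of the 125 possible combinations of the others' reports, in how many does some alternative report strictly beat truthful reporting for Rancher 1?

Others report (4, 4, 4): truth gives 0; report 13 gives 1 > 0. Violating.
Others report (4, 4, 7): truth gives 0; report 13 gives 1 > 0. Violating.
Others report (4, 7, 4): truth gives 0; report 13 gives 1 > 0. Violating.
Others report (7, 4, 4): truth gives 0; report 13 gives 1 > 0. Violating.
Others report (4, 4, 13): truth gives 1; no alternative beats it.
Others report (4, 4, 15): truth gives 1; no alternative beats it.
(Checking all 125 profiles: 4 have a profitable deviation, 121 do not.)

4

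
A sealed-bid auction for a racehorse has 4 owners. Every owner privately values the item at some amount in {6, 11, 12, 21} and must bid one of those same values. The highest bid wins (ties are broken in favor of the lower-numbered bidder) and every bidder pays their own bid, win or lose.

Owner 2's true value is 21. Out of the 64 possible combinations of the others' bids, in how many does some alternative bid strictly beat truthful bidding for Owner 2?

34

Others bid (6, 6, 6): truth gives 0; bid 11 gives 10 > 0. Violating.
Others bid (6, 6, 11): truth gives 0; bid 11 gives 10 > 0. Violating.
Others bid (6, 6, 12): truth gives 0; bid 12 gives 9 > 0. Violating.
Others bid (6, 11, 6): truth gives 0; bid 11 gives 10 > 0. Violating.
Others bid (6, 6, 21): truth gives 0; no alternative beats it.
Others bid (6, 11, 21): truth gives 0; no alternative beats it.
(Checking all 64 profiles: 34 have a profitable deviation, 30 do not.)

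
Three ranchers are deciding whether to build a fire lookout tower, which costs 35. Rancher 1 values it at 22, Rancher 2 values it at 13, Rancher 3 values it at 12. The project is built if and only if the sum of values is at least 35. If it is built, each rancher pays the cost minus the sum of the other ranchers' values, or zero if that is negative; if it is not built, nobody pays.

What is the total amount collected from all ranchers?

11

Total value 47 ≥ cost 35, so it is built.
Rancher 1: others sum to 25; max(0, 35 - 25) = 10.
Rancher 2: others sum to 34; max(0, 35 - 34) = 1.
Rancher 3: others sum to 35; max(0, 35 - 35) = 0.
Total collected = 10 + 1 + 0 = 11.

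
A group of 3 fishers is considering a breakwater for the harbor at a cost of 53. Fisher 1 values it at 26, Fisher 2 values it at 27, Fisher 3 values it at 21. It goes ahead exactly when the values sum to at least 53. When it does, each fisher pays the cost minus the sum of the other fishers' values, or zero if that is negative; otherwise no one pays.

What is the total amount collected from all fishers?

Total value 74 ≥ cost 53, so it is built.
Fisher 1: others sum to 48; max(0, 53 - 48) = 5.
Fisher 2: others sum to 47; max(0, 53 - 47) = 6.
Fisher 3: others sum to 53; max(0, 53 - 53) = 0.
Total collected = 5 + 6 + 0 = 11.

11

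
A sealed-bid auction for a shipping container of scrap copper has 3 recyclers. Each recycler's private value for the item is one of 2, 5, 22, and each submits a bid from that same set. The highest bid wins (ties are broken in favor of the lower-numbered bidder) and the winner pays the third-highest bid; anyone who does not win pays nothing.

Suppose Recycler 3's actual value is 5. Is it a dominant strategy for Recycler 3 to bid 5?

Consider the case where Recycler 1 bids 2 and Recycler 2 bids 5.
Truthful bid 5: loses, pays 0, utility 0.
Bid 22 instead: wins, pays 2, utility 5 - 2 = 3.
Since 3 > 0, bidding 22 is strictly better here, so truthful bidding is not dominant.

No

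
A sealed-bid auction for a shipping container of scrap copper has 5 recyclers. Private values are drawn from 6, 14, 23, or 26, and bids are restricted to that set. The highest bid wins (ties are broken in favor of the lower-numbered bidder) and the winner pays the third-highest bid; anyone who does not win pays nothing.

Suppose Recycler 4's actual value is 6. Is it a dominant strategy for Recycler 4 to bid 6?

Yes

Check each profile of the others' bids and compare truth against every alternative bid.
Others bid (6, 6, 6, 6): truth gives 0, best alternative gives 0.
Others bid (6, 6, 6, 14): truth gives 0, best alternative gives 0.
Others bid (6, 6, 6, 23): truth gives 0, best alternative gives 0.
Others bid (6, 6, 6, 26): truth gives 0, best alternative gives 0.
Others bid (6, 6, 14, 6): truth gives 0, best alternative gives 0.
Others bid (6, 6, 14, 14): truth gives 0, best alternative gives 0.
(Remaining 250 profiles checked similarly; truth is weakly best in each.)
In every case the truthful bid is at least as good as any alternative, so it is a dominant strategy.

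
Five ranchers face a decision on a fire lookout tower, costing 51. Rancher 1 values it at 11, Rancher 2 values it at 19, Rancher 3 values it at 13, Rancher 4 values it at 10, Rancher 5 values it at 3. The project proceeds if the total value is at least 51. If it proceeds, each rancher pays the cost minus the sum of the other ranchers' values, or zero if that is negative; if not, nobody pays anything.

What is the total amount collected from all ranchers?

Total value 56 ≥ cost 51, so it is built.
Rancher 1: others sum to 45; max(0, 51 - 45) = 6.
Rancher 2: others sum to 37; max(0, 51 - 37) = 14.
Rancher 3: others sum to 43; max(0, 51 - 43) = 8.
Rancher 4: others sum to 46; max(0, 51 - 46) = 5.
Rancher 5: others sum to 53; max(0, 51 - 53) = 0.
Total collected = 6 + 14 + 8 + 5 + 0 = 33.

33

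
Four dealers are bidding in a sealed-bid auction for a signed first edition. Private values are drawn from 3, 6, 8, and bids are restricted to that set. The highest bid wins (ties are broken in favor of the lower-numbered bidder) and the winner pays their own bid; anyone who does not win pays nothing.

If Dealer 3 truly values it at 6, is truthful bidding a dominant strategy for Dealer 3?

Yes

Check each profile of the others' bids and compare truth against every alternative bid.
Others bid (3, 3, 3): truth gives 0, best alternative gives 0.
Others bid (3, 3, 6): truth gives 0, best alternative gives 0.
Others bid (3, 3, 8): truth gives 0, best alternative gives 0.
Others bid (3, 6, 3): truth gives 0, best alternative gives 0.
Others bid (3, 6, 6): truth gives 0, best alternative gives 0.
Others bid (3, 6, 8): truth gives 0, best alternative gives 0.
(Remaining 21 profiles checked similarly; truth is weakly best in each.)
In every case the truthful bid is at least as good as any alternative, so it is a dominant strategy.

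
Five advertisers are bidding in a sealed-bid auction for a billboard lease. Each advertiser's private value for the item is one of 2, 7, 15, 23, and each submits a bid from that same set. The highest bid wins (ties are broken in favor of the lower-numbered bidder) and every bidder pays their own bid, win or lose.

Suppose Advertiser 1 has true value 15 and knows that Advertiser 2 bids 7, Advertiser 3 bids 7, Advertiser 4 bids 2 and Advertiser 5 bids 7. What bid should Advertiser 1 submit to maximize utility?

Bid 2: loses but pays 2, utility -2.
Bid 7: wins, pays 7, utility 15 - 7 = 8.
Bid 15: wins, pays 15, utility 15 - 15 = 0.
Bid 23: wins, pays 23, utility 15 - 23 = -8.
The best choice is 7 with utility 8.

7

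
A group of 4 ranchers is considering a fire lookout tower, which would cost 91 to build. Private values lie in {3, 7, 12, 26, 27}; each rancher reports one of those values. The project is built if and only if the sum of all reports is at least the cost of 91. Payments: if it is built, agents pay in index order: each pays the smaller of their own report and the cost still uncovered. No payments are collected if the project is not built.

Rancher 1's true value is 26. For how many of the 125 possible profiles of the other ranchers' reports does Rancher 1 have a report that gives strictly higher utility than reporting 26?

7

Others report (26, 26, 27): truth gives 0; report 12 gives 14 > 0. Violating.
Others report (26, 27, 26): truth gives 0; report 12 gives 14 > 0. Violating.
Others report (26, 27, 27): truth gives 0; report 12 gives 14 > 0. Violating.
Others report (27, 26, 26): truth gives 0; report 12 gives 14 > 0. Violating.
Others report (3, 3, 3): truth gives 0; no alternative beats it.
Others report (3, 3, 7): truth gives 0; no alternative beats it.
(Checking all 125 profiles: 7 have a profitable deviation, 118 do not.)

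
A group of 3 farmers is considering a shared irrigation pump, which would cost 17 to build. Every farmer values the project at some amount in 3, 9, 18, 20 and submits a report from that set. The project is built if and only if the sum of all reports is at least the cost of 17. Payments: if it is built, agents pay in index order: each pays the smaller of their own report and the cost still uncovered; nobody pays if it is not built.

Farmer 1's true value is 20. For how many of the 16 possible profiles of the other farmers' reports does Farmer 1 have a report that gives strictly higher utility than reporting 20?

15

Others report (3, 9): truth gives 3; report 9 gives 11 > 3. Violating.
Others report (3, 18): truth gives 3; report 3 gives 17 > 3. Violating.
Others report (3, 20): truth gives 3; report 3 gives 17 > 3. Violating.
Others report (9, 3): truth gives 3; report 9 gives 11 > 3. Violating.
Others report (3, 3): truth gives 3; no alternative beats it.
(Checking all 16 profiles: 15 have a profitable deviation, 1 does not.)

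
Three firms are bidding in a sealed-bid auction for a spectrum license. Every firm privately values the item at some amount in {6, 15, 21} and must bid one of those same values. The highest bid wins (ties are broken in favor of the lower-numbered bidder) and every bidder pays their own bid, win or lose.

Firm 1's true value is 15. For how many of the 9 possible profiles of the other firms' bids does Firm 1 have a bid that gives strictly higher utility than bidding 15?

Others bid (6, 6): truth gives 0; bid 6 gives 9 > 0. Violating.
Others bid (6, 21): truth gives -15; bid 6 gives -6 > -15. Violating.
Others bid (15, 21): truth gives -15; bid 6 gives -6 > -15. Violating.
Others bid (21, 6): truth gives -15; bid 6 gives -6 > -15. Violating.
Others bid (6, 15): truth gives 0; no alternative beats it.
Others bid (15, 6): truth gives 0; no alternative beats it.
(Checking all 9 profiles: 6 have a profitable deviation, 3 do not.)

6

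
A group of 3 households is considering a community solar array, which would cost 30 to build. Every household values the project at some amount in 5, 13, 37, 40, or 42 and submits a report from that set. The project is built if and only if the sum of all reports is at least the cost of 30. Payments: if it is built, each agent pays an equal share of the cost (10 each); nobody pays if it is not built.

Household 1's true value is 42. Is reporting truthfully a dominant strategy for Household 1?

Yes

Check each profile of the others' reports and compare truth against every alternative report.
Others report (5, 5): truth gives 32, best alternative gives 32.
Others report (5, 13): truth gives 32, best alternative gives 32.
Others report (5, 37): truth gives 32, best alternative gives 32.
Others report (5, 40): truth gives 32, best alternative gives 32.
Others report (5, 42): truth gives 32, best alternative gives 32.
Others report (13, 5): truth gives 32, best alternative gives 32.
(Remaining 19 profiles checked similarly; truth is weakly best in each.)
In every case the truthful report is at least as good as any alternative, so it is a dominant strategy.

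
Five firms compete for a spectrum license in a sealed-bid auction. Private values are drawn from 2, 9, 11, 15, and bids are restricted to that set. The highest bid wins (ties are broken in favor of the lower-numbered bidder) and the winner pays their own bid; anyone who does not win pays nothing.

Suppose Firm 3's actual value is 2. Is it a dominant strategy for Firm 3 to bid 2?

Yes

Check each profile of the others' bids and compare truth against every alternative bid.
Others bid (2, 2, 2, 2): truth gives 0, best alternative gives -7.
Others bid (2, 2, 2, 9): truth gives 0, best alternative gives -7.
Others bid (2, 2, 9, 2): truth gives 0, best alternative gives -7.
Others bid (2, 2, 9, 9): truth gives 0, best alternative gives -7.
Others bid (2, 2, 2, 11): truth gives 0, best alternative gives 0.
Others bid (2, 2, 2, 15): truth gives 0, best alternative gives 0.
(Remaining 250 profiles checked similarly; truth is weakly best in each.)
In every case the truthful bid is at least as good as any alternative, so it is a dominant strategy.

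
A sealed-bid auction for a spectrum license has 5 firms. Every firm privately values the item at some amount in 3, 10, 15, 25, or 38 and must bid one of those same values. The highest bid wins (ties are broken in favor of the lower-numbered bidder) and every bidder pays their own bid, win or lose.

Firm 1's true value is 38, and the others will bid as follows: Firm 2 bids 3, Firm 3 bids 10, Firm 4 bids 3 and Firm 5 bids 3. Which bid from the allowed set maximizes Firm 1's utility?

10

Bid 3: loses but pays 3, utility -3.
Bid 10: wins, pays 10, utility 38 - 10 = 28.
Bid 15: wins, pays 15, utility 38 - 15 = 23.
Bid 25: wins, pays 25, utility 38 - 25 = 13.
Bid 38: wins, pays 38, utility 38 - 38 = 0.
The best choice is 10 with utility 28.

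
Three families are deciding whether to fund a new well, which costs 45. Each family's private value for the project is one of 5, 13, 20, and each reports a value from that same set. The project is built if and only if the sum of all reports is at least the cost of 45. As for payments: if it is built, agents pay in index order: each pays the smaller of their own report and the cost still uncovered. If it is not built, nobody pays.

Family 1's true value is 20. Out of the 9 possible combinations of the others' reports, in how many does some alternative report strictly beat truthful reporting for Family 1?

Others report (13, 20): truth gives 0; report 13 gives 7 > 0. Violating.
Others report (20, 13): truth gives 0; report 13 gives 7 > 0. Violating.
Others report (20, 20): truth gives 0; report 5 gives 15 > 0. Violating.
Others report (5, 5): truth gives 0; no alternative beats it.
Others report (5, 13): truth gives 0; no alternative beats it.
(Checking all 9 profiles: 3 have a profitable deviation, 6 do not.)

3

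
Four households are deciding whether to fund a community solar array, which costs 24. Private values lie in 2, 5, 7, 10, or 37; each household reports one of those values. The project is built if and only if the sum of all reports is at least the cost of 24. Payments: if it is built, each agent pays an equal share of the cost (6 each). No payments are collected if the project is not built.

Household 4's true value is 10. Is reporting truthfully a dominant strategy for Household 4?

No

Consider the case where Household 1 reports 2, Household 2 reports 2 and Household 3 reports 2.
Truthful report 10: project not built, utility 0.
Report 37 instead: project built, pays 6, utility 10 - 6 = 4.
Since 4 > 0, reporting 37 is strictly better here, so truthful reporting is not dominant.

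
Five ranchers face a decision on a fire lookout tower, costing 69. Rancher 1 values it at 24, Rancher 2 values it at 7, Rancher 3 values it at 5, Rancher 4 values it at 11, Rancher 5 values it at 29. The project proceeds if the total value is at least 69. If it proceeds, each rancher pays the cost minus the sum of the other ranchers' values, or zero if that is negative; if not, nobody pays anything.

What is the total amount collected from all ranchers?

Total value 76 ≥ cost 69, so it is built.
Rancher 1: others sum to 52; max(0, 69 - 52) = 17.
Rancher 2: others sum to 69; max(0, 69 - 69) = 0.
Rancher 3: others sum to 71; max(0, 69 - 71) = 0.
Rancher 4: others sum to 65; max(0, 69 - 65) = 4.
Rancher 5: others sum to 47; max(0, 69 - 47) = 22.
Total collected = 17 + 0 + 0 + 4 + 22 = 43.

43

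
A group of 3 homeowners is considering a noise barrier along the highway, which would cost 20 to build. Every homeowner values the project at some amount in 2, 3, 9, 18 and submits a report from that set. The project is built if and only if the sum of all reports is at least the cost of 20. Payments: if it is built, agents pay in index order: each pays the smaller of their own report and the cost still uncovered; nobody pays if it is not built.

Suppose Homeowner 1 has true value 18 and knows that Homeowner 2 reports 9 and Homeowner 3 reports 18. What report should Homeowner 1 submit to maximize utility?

Report 2: project built, pays 2, utility 18 - 2 = 16.
Report 3: project built, pays 3, utility 18 - 3 = 15.
Report 9: project built, pays 9, utility 18 - 9 = 9.
Report 18: project built, pays 18, utility 18 - 18 = 0.
The best choice is 2 with utility 16.

2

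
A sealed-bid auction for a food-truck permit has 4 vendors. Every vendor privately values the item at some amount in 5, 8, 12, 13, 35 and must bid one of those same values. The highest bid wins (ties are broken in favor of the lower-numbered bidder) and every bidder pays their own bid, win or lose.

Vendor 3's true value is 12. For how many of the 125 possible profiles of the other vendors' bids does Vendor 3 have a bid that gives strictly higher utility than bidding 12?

Others bid (5, 5, 5): truth gives 0; bid 8 gives 4 > 0. Violating.
Others bid (5, 5, 8): truth gives 0; bid 8 gives 4 > 0. Violating.
Others bid (5, 5, 13): truth gives -12; bid 13 gives -1 > -12. Violating.
Others bid (5, 5, 35): truth gives -12; bid 5 gives -5 > -12. Violating.
Others bid (5, 5, 12): truth gives 0; no alternative beats it.
Others bid (5, 8, 5): truth gives 0; no alternative beats it.
(Checking all 125 profiles: 115 have a profitable deviation, 10 do not.)

115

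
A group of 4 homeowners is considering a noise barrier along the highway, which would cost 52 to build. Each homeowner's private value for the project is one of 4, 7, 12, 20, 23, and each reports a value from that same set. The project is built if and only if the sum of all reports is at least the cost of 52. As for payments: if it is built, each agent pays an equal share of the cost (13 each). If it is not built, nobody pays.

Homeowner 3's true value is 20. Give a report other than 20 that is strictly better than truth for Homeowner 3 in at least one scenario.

23

Suppose Homeowner 1 reports 4, Homeowner 2 reports 4 and Homeowner 4 reports 23.
Report 20: project not built, utility 0.
Report 23: project built, pays 13, utility 20 - 13 = 7.
So reporting 23 beats truth here (7 > 0).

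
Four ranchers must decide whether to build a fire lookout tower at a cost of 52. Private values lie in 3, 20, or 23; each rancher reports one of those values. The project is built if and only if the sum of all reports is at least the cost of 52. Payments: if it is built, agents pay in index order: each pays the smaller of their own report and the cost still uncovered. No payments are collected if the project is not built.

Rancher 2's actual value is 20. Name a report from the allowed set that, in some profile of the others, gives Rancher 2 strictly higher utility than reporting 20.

3

Suppose Rancher 1 reports 3, Rancher 3 reports 23 and Rancher 4 reports 23.
Report 20: project built, pays 20, utility 20 - 20 = 0.
Report 3: project built, pays 3, utility 20 - 3 = 17.
So reporting 3 beats truth here (17 > 0).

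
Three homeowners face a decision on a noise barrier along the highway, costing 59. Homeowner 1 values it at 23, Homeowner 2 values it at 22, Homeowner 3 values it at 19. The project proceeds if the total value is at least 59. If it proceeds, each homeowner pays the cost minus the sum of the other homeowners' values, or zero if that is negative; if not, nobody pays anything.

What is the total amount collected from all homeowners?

49

Total value 64 ≥ cost 59, so it is built.
Homeowner 1: others sum to 41; max(0, 59 - 41) = 18.
Homeowner 2: others sum to 42; max(0, 59 - 42) = 17.
Homeowner 3: others sum to 45; max(0, 59 - 45) = 14.
Total collected = 18 + 17 + 14 = 49.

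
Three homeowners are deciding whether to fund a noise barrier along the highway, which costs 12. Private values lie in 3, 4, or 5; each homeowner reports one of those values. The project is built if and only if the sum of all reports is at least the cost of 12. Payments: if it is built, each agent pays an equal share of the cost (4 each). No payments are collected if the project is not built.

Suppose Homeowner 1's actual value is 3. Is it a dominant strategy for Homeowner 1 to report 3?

Yes

Check each profile of the others' reports and compare truth against every alternative report.
Others report (3, 5): truth gives 0, best alternative gives -1.
Others report (4, 4): truth gives 0, best alternative gives -1.
Others report (5, 3): truth gives 0, best alternative gives -1.
Others report (4, 5): truth gives -1, best alternative gives -1.
Others report (5, 4): truth gives -1, best alternative gives -1.
Others report (5, 5): truth gives -1, best alternative gives -1.
(Remaining 3 profiles checked similarly; truth is weakly best in each.)
In every case the truthful report is at least as good as any alternative, so it is a dominant strategy.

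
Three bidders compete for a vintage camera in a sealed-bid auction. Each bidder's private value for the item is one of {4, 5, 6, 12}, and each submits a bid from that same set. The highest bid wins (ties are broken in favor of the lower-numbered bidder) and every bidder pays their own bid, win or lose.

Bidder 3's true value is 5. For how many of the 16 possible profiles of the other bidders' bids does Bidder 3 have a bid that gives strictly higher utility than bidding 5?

15

Others bid (4, 5): truth gives -5; bid 6 gives -1 > -5. Violating.
Others bid (4, 6): truth gives -5; bid 4 gives -4 > -5. Violating.
Others bid (4, 12): truth gives -5; bid 4 gives -4 > -5. Violating.
Others bid (5, 4): truth gives -5; bid 6 gives -1 > -5. Violating.
Others bid (4, 4): truth gives 0; no alternative beats it.
(Checking all 16 profiles: 15 have a profitable deviation, 1 does not.)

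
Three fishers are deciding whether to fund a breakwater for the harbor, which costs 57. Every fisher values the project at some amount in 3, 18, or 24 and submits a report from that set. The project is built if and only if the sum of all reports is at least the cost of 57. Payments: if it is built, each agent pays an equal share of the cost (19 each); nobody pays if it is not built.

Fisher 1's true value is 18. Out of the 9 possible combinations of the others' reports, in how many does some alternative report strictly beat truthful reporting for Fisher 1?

Others report (18, 24): truth gives -1; report 3 gives 0 > -1. Violating.
Others report (24, 18): truth gives -1; report 3 gives 0 > -1. Violating.
Others report (24, 24): truth gives -1; report 3 gives 0 > -1. Violating.
Others report (3, 3): truth gives 0; no alternative beats it.
Others report (3, 18): truth gives 0; no alternative beats it.
(Checking all 9 profiles: 3 have a profitable deviation, 6 do not.)

3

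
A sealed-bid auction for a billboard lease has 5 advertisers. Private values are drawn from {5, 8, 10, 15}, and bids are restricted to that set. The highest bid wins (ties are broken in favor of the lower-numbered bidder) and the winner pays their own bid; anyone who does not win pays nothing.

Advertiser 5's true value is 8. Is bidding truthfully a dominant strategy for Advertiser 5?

Check each profile of the others' bids and compare truth against every alternative bid.
Others bid (5, 5, 5, 5): truth gives 0, best alternative gives 0.
Others bid (5, 5, 5, 8): truth gives 0, best alternative gives 0.
Others bid (5, 5, 5, 10): truth gives 0, best alternative gives 0.
Others bid (5, 5, 5, 15): truth gives 0, best alternative gives 0.
Others bid (5, 5, 8, 5): truth gives 0, best alternative gives 0.
Others bid (5, 5, 8, 8): truth gives 0, best alternative gives 0.
(Remaining 250 profiles checked similarly; truth is weakly best in each.)
In every case the truthful bid is at least as good as any alternative, so it is a dominant strategy.

Yes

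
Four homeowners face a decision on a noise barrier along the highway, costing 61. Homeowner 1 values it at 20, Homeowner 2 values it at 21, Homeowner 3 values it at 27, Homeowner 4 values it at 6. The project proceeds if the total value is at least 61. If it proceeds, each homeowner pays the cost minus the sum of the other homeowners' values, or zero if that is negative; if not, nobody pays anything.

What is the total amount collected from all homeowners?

Total value 74 ≥ cost 61, so it is built.
Homeowner 1: others sum to 54; max(0, 61 - 54) = 7.
Homeowner 2: others sum to 53; max(0, 61 - 53) = 8.
Homeowner 3: others sum to 47; max(0, 61 - 47) = 14.
Homeowner 4: others sum to 68; max(0, 61 - 68) = 0.
Total collected = 7 + 8 + 14 + 0 = 29.

29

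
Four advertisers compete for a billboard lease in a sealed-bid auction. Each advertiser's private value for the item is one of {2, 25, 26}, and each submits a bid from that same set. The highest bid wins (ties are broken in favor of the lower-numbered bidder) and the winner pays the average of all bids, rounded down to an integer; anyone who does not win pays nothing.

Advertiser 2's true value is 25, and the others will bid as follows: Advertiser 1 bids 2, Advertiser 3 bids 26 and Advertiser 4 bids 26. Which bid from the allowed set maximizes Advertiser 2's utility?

26

Bid 2: loses, pays 0, utility 0.
Bid 25: loses, pays 0, utility 0.
Bid 26: wins, pays 20, utility 25 - 20 = 5.
The best choice is 26 with utility 5.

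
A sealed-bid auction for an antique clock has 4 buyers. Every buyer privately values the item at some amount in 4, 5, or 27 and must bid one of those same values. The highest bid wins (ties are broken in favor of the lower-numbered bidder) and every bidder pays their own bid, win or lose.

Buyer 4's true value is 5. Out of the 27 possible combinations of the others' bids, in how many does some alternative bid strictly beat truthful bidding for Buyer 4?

Others bid (4, 4, 5): truth gives -5; bid 4 gives -4 > -5. Violating.
Others bid (4, 4, 27): truth gives -5; bid 4 gives -4 > -5. Violating.
Others bid (4, 5, 4): truth gives -5; bid 4 gives -4 > -5. Violating.
Others bid (4, 5, 5): truth gives -5; bid 4 gives -4 > -5. Violating.
Others bid (4, 4, 4): truth gives 0; no alternative beats it.
(Checking all 27 profiles: 26 have a profitable deviation, 1 does not.)

26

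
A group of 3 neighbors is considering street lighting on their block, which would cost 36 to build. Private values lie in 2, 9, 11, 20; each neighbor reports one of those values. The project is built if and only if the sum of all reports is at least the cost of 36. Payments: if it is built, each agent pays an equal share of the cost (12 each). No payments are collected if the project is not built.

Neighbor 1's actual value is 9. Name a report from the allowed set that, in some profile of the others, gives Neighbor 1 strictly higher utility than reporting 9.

Suppose Neighbor 2 reports 9 and Neighbor 3 reports 20.
Report 9: project built, pays 12, utility 9 - 12 = -3.
Report 2: project not built, utility 0.
So reporting 2 beats truth here (0 > -3).

2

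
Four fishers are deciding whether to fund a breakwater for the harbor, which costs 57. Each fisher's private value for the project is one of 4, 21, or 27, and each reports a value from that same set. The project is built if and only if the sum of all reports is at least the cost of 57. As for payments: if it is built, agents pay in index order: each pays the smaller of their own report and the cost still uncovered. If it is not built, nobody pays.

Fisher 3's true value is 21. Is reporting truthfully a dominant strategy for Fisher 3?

Consider the case where Fisher 1 reports 4, Fisher 2 reports 27 and Fisher 4 reports 27.
Truthful report 21: project built, pays 21, utility 21 - 21 = 0.
Report 4 instead: project built, pays 4, utility 21 - 4 = 17.
Since 17 > 0, reporting 4 is strictly better here, so truthful reporting is not dominant.

No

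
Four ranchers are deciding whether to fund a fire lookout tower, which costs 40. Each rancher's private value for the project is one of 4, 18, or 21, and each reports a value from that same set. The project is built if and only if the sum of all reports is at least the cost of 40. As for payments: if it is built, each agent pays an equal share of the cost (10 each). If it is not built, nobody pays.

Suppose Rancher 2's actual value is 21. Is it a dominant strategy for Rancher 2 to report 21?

Yes

Check each profile of the others' reports and compare truth against every alternative report.
Others report (4, 4, 18): truth gives 11, best alternative gives 11.
Others report (4, 4, 21): truth gives 11, best alternative gives 11.
Others report (4, 18, 4): truth gives 11, best alternative gives 11.
Others report (4, 18, 18): truth gives 11, best alternative gives 11.
Others report (4, 18, 21): truth gives 11, best alternative gives 11.
Others report (4, 21, 4): truth gives 11, best alternative gives 11.
(Remaining 21 profiles checked similarly; truth is weakly best in each.)
In every case the truthful report is at least as good as any alternative, so it is a dominant strategy.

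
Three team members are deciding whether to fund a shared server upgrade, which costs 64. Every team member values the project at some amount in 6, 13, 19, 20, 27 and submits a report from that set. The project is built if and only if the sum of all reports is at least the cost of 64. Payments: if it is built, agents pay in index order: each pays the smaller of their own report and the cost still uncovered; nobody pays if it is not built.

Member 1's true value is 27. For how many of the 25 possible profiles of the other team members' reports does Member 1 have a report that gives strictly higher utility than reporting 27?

Others report (19, 27): truth gives 0; report 19 gives 8 > 0. Violating.
Others report (20, 27): truth gives 0; report 19 gives 8 > 0. Violating.
Others report (27, 19): truth gives 0; report 19 gives 8 > 0. Violating.
Others report (27, 20): truth gives 0; report 19 gives 8 > 0. Violating.
Others report (6, 6): truth gives 0; no alternative beats it.
Others report (6, 13): truth gives 0; no alternative beats it.
(Checking all 25 profiles: 5 have a profitable deviation, 20 do not.)

5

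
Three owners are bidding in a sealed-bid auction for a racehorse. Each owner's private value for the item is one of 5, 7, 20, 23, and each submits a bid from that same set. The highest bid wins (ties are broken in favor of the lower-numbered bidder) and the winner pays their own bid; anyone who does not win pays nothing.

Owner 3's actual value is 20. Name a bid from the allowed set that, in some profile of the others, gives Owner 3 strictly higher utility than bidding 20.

7

Suppose Owner 1 bids 5 and Owner 2 bids 5.
Bid 20: wins, pays 20, utility 20 - 20 = 0.
Bid 7: wins, pays 7, utility 20 - 7 = 13.
So bidding 7 beats truth here (13 > 0).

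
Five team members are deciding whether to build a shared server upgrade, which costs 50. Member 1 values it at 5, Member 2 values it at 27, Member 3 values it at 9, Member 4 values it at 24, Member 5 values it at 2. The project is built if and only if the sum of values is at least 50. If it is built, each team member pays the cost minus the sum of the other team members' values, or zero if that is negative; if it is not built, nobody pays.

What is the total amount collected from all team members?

17

Total value 67 ≥ cost 50, so it is built.
Member 1: others sum to 62; max(0, 50 - 62) = 0.
Member 2: others sum to 40; max(0, 50 - 40) = 10.
Member 3: others sum to 58; max(0, 50 - 58) = 0.
Member 4: others sum to 43; max(0, 50 - 43) = 7.
Member 5: others sum to 65; max(0, 50 - 65) = 0.
Total collected = 0 + 10 + 0 + 7 + 0 = 17.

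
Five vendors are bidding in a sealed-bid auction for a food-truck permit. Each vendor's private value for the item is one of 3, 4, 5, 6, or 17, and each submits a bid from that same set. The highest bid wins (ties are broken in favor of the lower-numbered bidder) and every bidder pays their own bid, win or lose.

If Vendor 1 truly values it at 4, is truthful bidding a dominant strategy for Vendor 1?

No

Consider the case where Vendor 2 bids 3, Vendor 3 bids 3, Vendor 4 bids 3 and Vendor 5 bids 3.
Truthful bid 4: wins, pays 4, utility 4 - 4 = 0.
Bid 3 instead: wins, pays 3, utility 4 - 3 = 1.
Since 1 > 0, bidding 3 is strictly better here, so truthful bidding is not dominant.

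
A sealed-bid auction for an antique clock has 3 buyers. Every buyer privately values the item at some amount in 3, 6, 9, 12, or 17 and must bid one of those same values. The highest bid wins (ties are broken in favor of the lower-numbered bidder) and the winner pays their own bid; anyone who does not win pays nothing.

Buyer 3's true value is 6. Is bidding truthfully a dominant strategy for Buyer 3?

Yes

Check each profile of the others' bids and compare truth against every alternative bid.
Others bid (3, 3): truth gives 0, best alternative gives 0.
Others bid (3, 6): truth gives 0, best alternative gives 0.
Others bid (3, 9): truth gives 0, best alternative gives 0.
Others bid (3, 12): truth gives 0, best alternative gives 0.
Others bid (3, 17): truth gives 0, best alternative gives 0.
Others bid (6, 3): truth gives 0, best alternative gives 0.
(Remaining 19 profiles checked similarly; truth is weakly best in each.)
In every case the truthful bid is at least as good as any alternative, so it is a dominant strategy.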